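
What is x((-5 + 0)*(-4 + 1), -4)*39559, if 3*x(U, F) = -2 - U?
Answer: -672503/3 ≈ -2.2417e+5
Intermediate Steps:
x(U, F) = -2/3 - U/3 (x(U, F) = (-2 - U)/3 = -2/3 - U/3)
x((-5 + 0)*(-4 + 1), -4)*39559 = (-2/3 - (-5 + 0)*(-4 + 1)/3)*39559 = (-2/3 - (-5)*(-3)/3)*39559 = (-2/3 - 1/3*15)*39559 = (-2/3 - 5)*39559 = -17/3*39559 = -672503/3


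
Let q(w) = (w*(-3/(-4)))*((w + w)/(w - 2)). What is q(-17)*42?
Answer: -18207/19 ≈ -958.26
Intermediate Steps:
q(w) = 3*w**2/(2*(-2 + w)) (q(w) = (w*(-3*(-1/4)))*((2*w)/(-2 + w)) = (w*(3/4))*(2*w/(-2 + w)) = (3*w/4)*(2*w/(-2 + w)) = 3*w**2/(2*(-2 + w)))
q(-17)*42 = ((3/2)*(-17)**2/(-2 - 17))*42 = ((3/2)*289/(-19))*42 = ((3/2)*289*(-1/19))*42 = -867/38*42 = -18207/19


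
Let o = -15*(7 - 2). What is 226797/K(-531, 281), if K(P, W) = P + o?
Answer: -75599/202 ≈ -374.25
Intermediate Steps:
o = -75 (o = -15*5 = -75)
K(P, W) = -75 + P (K(P, W) = P - 75 = -75 + P)
226797/K(-531, 281) = 226797/(-75 - 531) = 226797/(-606) = 226797*(-1/606) = -75599/202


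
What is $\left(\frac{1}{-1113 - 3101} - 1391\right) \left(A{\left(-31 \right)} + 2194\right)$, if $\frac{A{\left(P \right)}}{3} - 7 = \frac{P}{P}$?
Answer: $- \frac{6500597575}{2107} \approx -3.0852 \cdot 10^{6}$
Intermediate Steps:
$A{\left(P \right)} = 24$ ($A{\left(P \right)} = 21 + 3 \frac{P}{P} = 21 + 3 \cdot 1 = 21 + 3 = 24$)
$\left(\frac{1}{-1113 - 3101} - 1391\right) \left(A{\left(-31 \right)} + 2194\right) = \left(\frac{1}{-1113 - 3101} - 1391\right) \left(24 + 2194\right) = \left(\frac{1}{-4214} - 1391\right) 2218 = \left(- \frac{1}{4214} - 1391\right) 2218 = \left(- \frac{5861675}{4214}\right) 2218 = - \frac{6500597575}{2107}$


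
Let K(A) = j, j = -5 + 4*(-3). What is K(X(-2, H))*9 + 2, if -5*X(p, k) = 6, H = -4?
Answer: -151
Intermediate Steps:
X(p, k) = -6/5 (X(p, k) = -⅕*6 = -6/5)
j = -17 (j = -5 - 12 = -17)
K(A) = -17
K(X(-2, H))*9 + 2 = -17*9 + 2 = -153 + 2 = -151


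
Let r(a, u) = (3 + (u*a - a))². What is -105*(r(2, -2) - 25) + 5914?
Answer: 7594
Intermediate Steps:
r(a, u) = (3 - a + a*u)² (r(a, u) = (3 + (a*u - a))² = (3 + (-a + a*u))² = (3 - a + a*u)²)
-105*(r(2, -2) - 25) + 5914 = -105*((3 - 1*2 + 2*(-2))² - 25) + 5914 = -105*((3 - 2 - 4)² - 25) + 5914 = -105*((-3)² - 25) + 5914 = -105*(9 - 25) + 5914 = -105*(-16) + 5914 = 1680 + 5914 = 7594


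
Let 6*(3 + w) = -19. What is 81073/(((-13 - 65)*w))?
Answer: 81073/481 ≈ 168.55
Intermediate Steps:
w = -37/6 (w = -3 + (1/6)*(-19) = -3 - 19/6 = -37/6 ≈ -6.1667)
81073/(((-13 - 65)*w)) = 81073/(((-13 - 65)*(-37/6))) = 81073/((-78*(-37/6))) = 81073/481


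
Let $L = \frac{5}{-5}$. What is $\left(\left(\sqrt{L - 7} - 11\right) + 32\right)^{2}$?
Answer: $433 + 84 i \sqrt{2} \approx 433.0 + 118.79 i$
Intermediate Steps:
$L = -1$ ($L = 5 \left(- \frac{1}{5}\right) = -1$)
$\left(\left(\sqrt{L - 7} - 11\right) + 32\right)^{2} = \left(\left(\sqrt{-1 - 7} - 11\right) + 32\right)^{2} = \left(\left(\sqrt{-8} - 11\right) + 32\right)^{2} = \left(\left(2 i \sqrt{2} - 11\right) + 32\right)^{2} = \left(\left(-11 + 2 i \sqrt{2}\right) + 32\right)^{2} = \left(21 + 2 i \sqrt{2}\right)^{2}$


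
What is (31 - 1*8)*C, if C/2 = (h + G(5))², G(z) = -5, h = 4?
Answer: 46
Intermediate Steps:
C = 2 (C = 2*(4 - 5)² = 2*(-1)² = 2*1 = 2)
(31 - 1*8)*C = (31 - 1*8)*2 = (31 - 8)*2 = 23*2 = 46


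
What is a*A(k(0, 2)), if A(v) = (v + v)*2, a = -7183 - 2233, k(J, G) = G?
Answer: -75328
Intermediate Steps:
a = -9416
A(v) = 4*v (A(v) = (2*v)*2 = 4*v)
a*A(k(0, 2)) = -37664*2 = -9416*8 = -75328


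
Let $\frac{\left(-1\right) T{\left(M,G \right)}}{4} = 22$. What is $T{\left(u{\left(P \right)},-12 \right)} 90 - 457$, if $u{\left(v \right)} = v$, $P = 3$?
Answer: $-8377$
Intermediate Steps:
$T{\left(M,G \right)} = -88$ ($T{\left(M,G \right)} = \left(-4\right) 22 = -88$)
$T{\left(u{\left(P \right)},-12 \right)} 90 - 457 = \left(-88\right) 90 - 457 = -7920 - 457 = -8377$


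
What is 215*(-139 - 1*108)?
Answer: -53105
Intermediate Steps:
215*(-139 - 1*108) = 215*(-139 - 108) = 215*(-247) = -53105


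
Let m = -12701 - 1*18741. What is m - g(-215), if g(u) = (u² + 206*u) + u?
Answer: -33162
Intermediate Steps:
g(u) = u² + 207*u
m = -31442 (m = -12701 - 18741 = -31442)
m - g(-215) = -31442 - (-215)*(207 - 215) = -31442 - (-215)*(-8) = -31442 - 1*1720 = -31442 - 1720 = -33162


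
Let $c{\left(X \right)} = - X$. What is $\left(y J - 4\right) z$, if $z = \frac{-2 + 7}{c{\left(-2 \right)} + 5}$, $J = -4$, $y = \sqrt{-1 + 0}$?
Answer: $- \frac{20}{7} - \frac{20 i}{7} \approx -2.8571 - 2.8571 i$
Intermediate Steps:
$y = i$ ($y = \sqrt{-1} = i \approx 1.0 i$)
$z = \frac{5}{7}$ ($z = \frac{-2 + 7}{\left(-1\right) \left(-2\right) + 5} = \frac{5}{2 + 5} = \frac{5}{7} \approx 0.71429$)
$\left(y J - 4\right) z = \left(i \left(-4\right) - 4\right) \frac{5}{7} = \left(- 4 i - 4\right) \frac{5}{7} = \left(-4 - 4 i\right) \frac{5}{7} = - \frac{20}{7} - \frac{20 i}{7}$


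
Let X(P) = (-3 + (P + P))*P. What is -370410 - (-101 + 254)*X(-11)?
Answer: -412485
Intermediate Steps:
X(P) = P*(-3 + 2*P) (X(P) = (-3 + 2*P)*P = P*(-3 + 2*P))
-370410 - (-101 + 254)*X(-11) = -370410 - (-101 + 254)*(-11*(-3 + 2*(-11))) = -370410 - 153*(-11*(-3 - 22)) = -370410 - 153*(-11*(-25)) = -370410 - 153*275 = -370410 - 1*42075 = -370410 - 42075 = -412485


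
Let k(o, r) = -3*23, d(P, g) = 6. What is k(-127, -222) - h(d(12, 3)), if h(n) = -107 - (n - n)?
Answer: 38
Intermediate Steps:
k(o, r) = -69
h(n) = -107 (h(n) = -107 - 1*0 = -107 + 0 = -107)
k(-127, -222) - h(d(12, 3)) = -69 - 1*(-107) = -69 + 107 = 38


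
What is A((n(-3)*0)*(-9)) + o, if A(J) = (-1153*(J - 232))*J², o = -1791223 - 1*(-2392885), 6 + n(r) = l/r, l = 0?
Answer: 601662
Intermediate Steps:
n(r) = -6 (n(r) = -6 + 0/r = -6 + 0 = -6)
o = 601662 (o = -1791223 + 2392885 = 601662)
A(J) = J²*(267496 - 1153*J) (A(J) = (-1153*(-232 + J))*J² = (267496 - 1153*J)*J² = J²*(267496 - 1153*J))
A((n(-3)*0)*(-9)) + o = 1153*(-6*0*(-9))²*(232 - (-6*0)*(-9)) + 601662 = 1153*(0*(-9))²*(232 - 0*(-9)) + 601662 = 1153*0²*(232 - 1*0) + 601662 = 1153*0*(232 + 0) + 601662 = 1153*0*232 + 601662 = 0 + 601662 = 601662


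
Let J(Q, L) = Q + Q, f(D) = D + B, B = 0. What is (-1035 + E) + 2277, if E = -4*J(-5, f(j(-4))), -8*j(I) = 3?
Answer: 1282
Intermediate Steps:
j(I) = -3/8 (j(I) = -1/8*3 = -3/8)
f(D) = D (f(D) = D + 0 = D)
J(Q, L) = 2*Q
E = 40 (E = -8*(-5) = -4*(-10) = 40)
(-1035 + E) + 2277 = (-1035 + 40) + 2277 = -995 + 2277 = 1282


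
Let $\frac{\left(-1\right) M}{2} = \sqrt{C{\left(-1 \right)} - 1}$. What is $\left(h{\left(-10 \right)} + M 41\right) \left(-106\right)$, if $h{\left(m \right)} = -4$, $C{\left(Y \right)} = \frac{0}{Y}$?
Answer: $424 + 8692 i \approx 424.0 + 8692.0 i$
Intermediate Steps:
$C{\left(Y \right)} = 0$
$M = - 2 i$ ($M = - 2 \sqrt{0 - 1} = - 2 \sqrt{-1} = - 2 i \approx - 2.0 i$)
$\left(h{\left(-10 \right)} + M 41\right) \left(-106\right) = \left(-4 + - 2 i 41\right) \left(-106\right) = \left(-4 - 82 i\right) \left(-106\right) = 424 + 8692 i$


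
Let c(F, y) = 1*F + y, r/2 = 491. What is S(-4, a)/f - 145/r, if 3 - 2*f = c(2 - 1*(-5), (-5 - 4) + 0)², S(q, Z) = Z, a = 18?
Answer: -35497/982 ≈ -36.148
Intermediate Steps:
r = 982 (r = 2*491 = 982)
c(F, y) = F + y
f = -½ (f = 3/2 - ((2 - 1*(-5)) + ((-5 - 4) + 0))²/2 = 3/2 - ((2 + 5) + (-9 + 0))²/2 = 3/2 - (7 - 9)²/2 = 3/2 - ½*(-2)² = 3/2 - ½*4 = 3/2 - 2 = -½ ≈ -0.50000)
S(-4, a)/f - 145/r = 18/(-½) - 145/982 = 18*(-2) - 145*1/982 = -36 - 145/982 = -35497/982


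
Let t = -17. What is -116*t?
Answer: 1972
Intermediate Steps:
-116*t = -116*(-17) = 1972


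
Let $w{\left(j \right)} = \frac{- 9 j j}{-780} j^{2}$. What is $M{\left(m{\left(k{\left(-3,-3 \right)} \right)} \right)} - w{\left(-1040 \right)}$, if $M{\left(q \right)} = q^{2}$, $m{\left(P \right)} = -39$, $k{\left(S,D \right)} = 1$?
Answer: $-13498366479$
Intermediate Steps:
$w{\left(j \right)} = \frac{3 j^{4}}{260}$ ($w{\left(j \right)} = - 9 j^{2} \left(- \frac{1}{780}\right) j^{2} = \frac{3 j^{2}}{260} j^{2} = \frac{3 j^{4}}{260}$)
$M{\left(m{\left(k{\left(-3,-3 \right)} \right)} \right)} - w{\left(-1040 \right)} = \left(-39\right)^{2} - \frac{3 \left(-1040\right)^{4}}{260} = 1521 - \frac{3}{260} \cdot 1169858560000 = 1521 - 13498368000 = -13498366479$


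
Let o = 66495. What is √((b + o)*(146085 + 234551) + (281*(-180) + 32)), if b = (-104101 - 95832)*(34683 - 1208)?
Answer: 2*I*√636869752430757 ≈ 5.0473e+7*I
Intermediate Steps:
b = -6692757175 (b = -199933*33475 = -6692757175)
√((b + o)*(146085 + 234551) + (281*(-180) + 32)) = √((-6692757175 + 66495)*(146085 + 234551) + (281*(-180) + 32)) = √(-6692690680*380636 + (-50580 + 32)) = √(-2547479009672480 - 50548) = √(-2547479009723028) = 2*I*√636869752430757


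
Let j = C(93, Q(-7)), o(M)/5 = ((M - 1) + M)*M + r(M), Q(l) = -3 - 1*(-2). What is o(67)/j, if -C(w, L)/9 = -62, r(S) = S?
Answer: 22445/279 ≈ 80.448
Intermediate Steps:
Q(l) = -1 (Q(l) = -3 + 2 = -1)
C(w, L) = 558 (C(w, L) = -9*(-62) = 558)
o(M) = 5*M + 5*M*(-1 + 2*M) (o(M) = 5*(((M - 1) + M)*M + M) = 5*(((-1 + M) + M)*M + M) = 5*((-1 + 2*M)*M + M) = 5*(M*(-1 + 2*M) + M) = 5*(M + M*(-1 + 2*M)) = 5*M + 5*M*(-1 + 2*M))
j = 558
o(67)/j = (10*67**2)/558 = (10*4489)*(1/558) = 44890*(1/558) = 22445/279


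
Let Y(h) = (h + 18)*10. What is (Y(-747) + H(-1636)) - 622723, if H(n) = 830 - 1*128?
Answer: -629311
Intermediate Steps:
H(n) = 702 (H(n) = 830 - 128 = 702)
Y(h) = 180 + 10*h (Y(h) = (18 + h)*10 = 180 + 10*h)
(Y(-747) + H(-1636)) - 622723 = ((180 + 10*(-747)) + 702) - 622723 = ((180 - 7470) + 702) - 622723 = (-7290 + 702) - 622723 = -6588 - 622723 = -629311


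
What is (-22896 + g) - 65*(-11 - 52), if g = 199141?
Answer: 180340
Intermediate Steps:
(-22896 + g) - 65*(-11 - 52) = (-22896 + 199141) - 65*(-11 - 52) = 176245 - 65*(-63) = 176245 + 4095 = 180340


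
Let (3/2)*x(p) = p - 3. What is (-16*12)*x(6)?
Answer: -384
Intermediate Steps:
x(p) = -2 + 2*p/3 (x(p) = 2*(p - 3)/3 = 2*(-3 + p)/3 = -2 + 2*p/3)
(-16*12)*x(6) = (-16*12)*(-2 + (2/3)*6) = -192*(-2 + 4) = -192*2 = -384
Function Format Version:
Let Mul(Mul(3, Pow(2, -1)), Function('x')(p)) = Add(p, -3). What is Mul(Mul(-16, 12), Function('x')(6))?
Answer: -384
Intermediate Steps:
Function('x')(p) = Add(-2, Mul(Rational(2, 3), p)) (Function('x')(p) = Mul(Rational(2, 3), Add(p, -3)) = Mul(Rational(2, 3), Add(-3, p)) = Add(-2, Mul(Rational(2, 3), p)))
Mul(Mul(-16, 12), Function('x')(6)) = Mul(Mul(-16, 12), Add(-2, Mul(Rational(2, 3), 6))) = Mul(-192, Add(-2, 4)) = Mul(-192, 2) = -384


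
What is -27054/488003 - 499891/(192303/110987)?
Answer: -27075096026268613/93844440909 ≈ -2.8851e+5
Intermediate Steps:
-27054/488003 - 499891/(192303/110987) = -27054*1/488003 - 499891/(192303*(1/110987)) = -27054/488003 - 499891/192303/110987 = -27054/488003 - 499891*110987/192303 = -27054/488003 - 55481402417/192303 = -27075096026268613/93844440909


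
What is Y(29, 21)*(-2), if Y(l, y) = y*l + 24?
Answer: -1266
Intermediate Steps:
Y(l, y) = 24 + l*y (Y(l, y) = l*y + 24 = 24 + l*y)
Y(29, 21)*(-2) = (24 + 29*21)*(-2) = (24 + 609)*(-2) = 633*(-2) = -1266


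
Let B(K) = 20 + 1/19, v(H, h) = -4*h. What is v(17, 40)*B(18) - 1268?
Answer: -85052/19 ≈ -4476.4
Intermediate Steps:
B(K) = 381/19 (B(K) = 20 + 1/19 = 381/19)
v(17, 40)*B(18) - 1268 = -4*40*(381/19) - 1268 = -160*381/19 - 1268 = -60960/19 - 1268 = -85052/19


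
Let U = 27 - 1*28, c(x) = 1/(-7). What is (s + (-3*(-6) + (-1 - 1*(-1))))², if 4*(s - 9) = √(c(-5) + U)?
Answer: (378 + I*√14)²/196 ≈ 728.93 + 14.432*I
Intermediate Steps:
c(x) = -⅐
U = -1 (U = 27 - 28 = -1)
s = 9 + I*√14/14 (s = 9 + √(-⅐ - 1)/4 = 9 + √(-8/7)/4 = 9 + (2*I*√14/7)/4 = 9 + I*√14/14 ≈ 9.0 + 0.26726*I)
(s + (-3*(-6) + (-1 - 1*(-1))))² = ((9 + I*√14/14) + (-3*(-6) + (-1 - 1*(-1))))² = ((9 + I*√14/14) + (18 + (-1 + 1)))² = ((9 + I*√14/14) + (18 + 0))² = ((9 + I*√14/14) + 18)² = (27 + I*√14/14)²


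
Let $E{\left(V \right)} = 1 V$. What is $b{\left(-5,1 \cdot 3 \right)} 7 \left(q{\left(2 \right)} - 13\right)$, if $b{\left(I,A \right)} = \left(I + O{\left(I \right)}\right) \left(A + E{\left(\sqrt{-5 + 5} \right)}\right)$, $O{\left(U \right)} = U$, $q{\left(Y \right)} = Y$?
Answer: $2310$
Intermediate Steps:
$E{\left(V \right)} = V$
$b{\left(I,A \right)} = 2 A I$ ($b{\left(I,A \right)} = \left(I + I\right) \left(A + \sqrt{-5 + 5}\right) = 2 I \left(A + \sqrt{0}\right) = 2 I \left(A + 0\right) = 2 I A = 2 A I$)
$b{\left(-5,1 \cdot 3 \right)} 7 \left(q{\left(2 \right)} - 13\right) = 2 \cdot 1 \cdot 3 \left(-5\right) 7 \left(2 - 13\right) = 2 \cdot 3 \left(-5\right) 7 \left(-11\right) = \left(-30\right) \left(-77\right) = 2310$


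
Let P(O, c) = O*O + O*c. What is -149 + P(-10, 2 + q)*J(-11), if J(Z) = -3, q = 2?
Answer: -329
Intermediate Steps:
P(O, c) = O² + O*c
-149 + P(-10, 2 + q)*J(-11) = -149 - 10*(-10 + (2 + 2))*(-3) = -149 - 10*(-10 + 4)*(-3) = -149 - 10*(-6)*(-3) = -149 + 60*(-3) = -149 - 180 = -329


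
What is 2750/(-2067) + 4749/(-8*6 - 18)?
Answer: -3332561/45474 ≈ -73.285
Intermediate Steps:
2750/(-2067) + 4749/(-8*6 - 18) = 2750*(-1/2067) + 4749/(-48 - 18) = -2750/2067 + 4749/(-66) = -2750/2067 + 4749*(-1/66) = -2750/2067 - 1583/22 = -3332561/45474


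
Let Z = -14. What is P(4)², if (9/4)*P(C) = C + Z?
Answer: 1600/81 ≈ 19.753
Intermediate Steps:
P(C) = -56/9 + 4*C/9 (P(C) = 4*(C - 14)/9 = 4*(-14 + C)/9 = -56/9 + 4*C/9)
P(4)² = (-56/9 + (4/9)*4)² = (-56/9 + 16/9)² = (-40/9)² = 1600/81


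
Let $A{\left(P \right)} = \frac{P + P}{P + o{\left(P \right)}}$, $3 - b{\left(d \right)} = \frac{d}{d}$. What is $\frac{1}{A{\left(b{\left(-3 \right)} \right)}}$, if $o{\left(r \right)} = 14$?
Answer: $4$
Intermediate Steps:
$b{\left(d \right)} = 2$ ($b{\left(d \right)} = 3 - \frac{d}{d} = 3 - 1 = 2$)
$A{\left(P \right)} = \frac{2 P}{14 + P}$ ($A{\left(P \right)} = \frac{P + P}{P + 14} = \frac{2 P}{14 + P}$)
$\frac{1}{A{\left(b{\left(-3 \right)} \right)}} = \frac{1}{2 \cdot 2 \frac{1}{14 + 2}} = \frac{1}{2 \cdot 2 \cdot \frac{1}{16}} = \frac{1}{\frac{1}{4}} = 4$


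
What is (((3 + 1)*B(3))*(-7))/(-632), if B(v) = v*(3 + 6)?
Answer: 189/158 ≈ 1.1962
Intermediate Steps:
B(v) = 9*v (B(v) = v*9 = 9*v)
(((3 + 1)*B(3))*(-7))/(-632) = (((3 + 1)*(9*3))*(-7))/(-632) = ((4*27)*(-7))*(-1/632) = (108*(-7))*(-1/632) = -756*(-1/632) = 189/158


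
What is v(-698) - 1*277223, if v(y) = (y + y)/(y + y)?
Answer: -277222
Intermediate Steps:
v(y) = 1 (v(y) = (2*y)/((2*y)) = (2*y)*(1/(2*y)) = 1)
v(-698) - 1*277223 = 1 - 1*277223 = 1 - 277223 = -277222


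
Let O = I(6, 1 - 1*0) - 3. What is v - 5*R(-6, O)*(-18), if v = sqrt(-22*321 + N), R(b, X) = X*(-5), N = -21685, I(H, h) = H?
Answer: -1350 + I*sqrt(28747) ≈ -1350.0 + 169.55*I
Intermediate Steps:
O = 3 (O = 6 - 3 = 3)
R(b, X) = -5*X
v = I*sqrt(28747) (v = sqrt(-22*321 - 21685) = sqrt(-7062 - 21685) = sqrt(-28747) = I*sqrt(28747) ≈ 169.55*I)
v - 5*R(-6, O)*(-18) = I*sqrt(28747) - (-25)*3*(-18) = I*sqrt(28747) - 5*(-15)*(-18) = I*sqrt(28747) + 75*(-18) = I*sqrt(28747) - 1350 = -1350 + I*sqrt(28747)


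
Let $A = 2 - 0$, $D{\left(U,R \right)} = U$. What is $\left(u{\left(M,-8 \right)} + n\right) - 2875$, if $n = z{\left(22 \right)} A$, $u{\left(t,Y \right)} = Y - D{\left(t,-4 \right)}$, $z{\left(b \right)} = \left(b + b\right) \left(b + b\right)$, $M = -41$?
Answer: $1030$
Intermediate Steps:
$A = 2$ ($A = 2 + 0 = 2$)
$z{\left(b \right)} = 4 b^{2}$ ($z{\left(b \right)} = 2 b 2 b = 4 b^{2}$)
$u{\left(t,Y \right)} = Y - t$
$n = 3872$ ($n = 4 \cdot 22^{2} \cdot 2 = 4 \cdot 484 \cdot 2 = 1936 \cdot 2 = 3872$)
$\left(u{\left(M,-8 \right)} + n\right) - 2875 = \left(\left(-8 - -41\right) + 3872\right) - 2875 = \left(\left(-8 + 41\right) + 3872\right) - 2875 = \left(33 + 3872\right) - 2875 = 3905 - 2875 = 1030$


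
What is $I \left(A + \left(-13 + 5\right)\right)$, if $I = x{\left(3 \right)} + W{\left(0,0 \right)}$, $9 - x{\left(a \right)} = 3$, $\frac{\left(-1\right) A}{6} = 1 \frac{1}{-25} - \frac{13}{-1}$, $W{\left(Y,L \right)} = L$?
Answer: $- \frac{12864}{25} \approx -514.56$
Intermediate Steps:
$A = - \frac{1944}{25}$ ($A = - 6 \left(1 \frac{1}{-25} - \frac{13}{-1}\right) = - 6 \left(1 \left(- \frac{1}{25}\right) - -13\right) = - 6 \left(- \frac{1}{25} + 13\right) = \left(-6\right) \frac{324}{25} = - \frac{1944}{25} \approx -77.76$)
$x{\left(a \right)} = 6$ ($x{\left(a \right)} = 9 - 3 = 6$)
$I = 6$ ($I = 6 + 0 = 6$)
$I \left(A + \left(-13 + 5\right)\right) = 6 \left(- \frac{1944}{25} + \left(-13 + 5\right)\right) = 6 \left(- \frac{1944}{25} - 8\right) = 6 \left(- \frac{2144}{25}\right) = - \frac{12864}{25}$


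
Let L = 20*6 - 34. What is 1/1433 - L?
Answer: -123237/1433 ≈ -85.999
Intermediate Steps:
L = 86 (L = 120 - 34 = 86)
1/1433 - L = 1/1433 - 1*86 = 1/1433 - 86 = -123237/1433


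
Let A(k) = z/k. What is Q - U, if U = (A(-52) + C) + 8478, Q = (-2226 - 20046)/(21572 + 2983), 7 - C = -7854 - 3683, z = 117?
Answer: -655476311/32740 ≈ -20021.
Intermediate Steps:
C = 11544 (C = 7 - (-7854 - 3683) = 7 - 1*(-11537) = 7 + 11537 = 11544)
Q = -7424/8185 (Q = -22272/24555 = -22272*1/24555 = -7424/8185 ≈ -0.90703)
A(k) = 117/k
U = 80079/4 (U = (117/(-52) + 11544) + 8478 = (117*(-1/52) + 11544) + 8478 = (-9/4 + 11544) + 8478 = 46167/4 + 8478 = 80079/4 ≈ 20020.)
Q - U = -7424/8185 - 1*80079/4 = -7424/8185 - 80079/4 = -655476311/32740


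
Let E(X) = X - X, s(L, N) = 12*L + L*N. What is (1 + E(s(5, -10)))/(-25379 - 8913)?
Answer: -1/34292 ≈ -2.9161e-5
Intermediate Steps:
E(X) = 0
(1 + E(s(5, -10)))/(-25379 - 8913) = (1 + 0)/(-25379 - 8913) = 1/(-34292) = 1*(-1/34292) = -1/34292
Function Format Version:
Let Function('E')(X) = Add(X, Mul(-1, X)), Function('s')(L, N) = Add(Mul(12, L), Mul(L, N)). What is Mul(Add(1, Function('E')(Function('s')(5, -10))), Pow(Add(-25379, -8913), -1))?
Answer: Rational(-1, 34292) ≈ -2.9161e-5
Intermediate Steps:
Function('E')(X) = 0
Mul(Add(1, Function('E')(Function('s')(5, -10))), Pow(Add(-25379, -8913), -1)) = Mul(Add(1, 0), Pow(Add(-25379, -8913), -1)) = Mul(1, Pow(-34292, -1)) = Mul(1, Rational(-1, 34292)) = Rational(-1, 34292)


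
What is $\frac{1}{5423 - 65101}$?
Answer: $- \frac{1}{59678} \approx -1.6757 \cdot 10^{-5}$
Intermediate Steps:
$\frac{1}{5423 - 65101} = \frac{1}{-59678} = - \frac{1}{59678}$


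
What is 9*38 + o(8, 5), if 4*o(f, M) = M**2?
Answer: 1393/4 ≈ 348.25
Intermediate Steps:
o(f, M) = M**2/4
9*38 + o(8, 5) = 9*38 + (1/4)*5**2 = 342 + (1/4)*25 = 342 + 25/4 = 1393/4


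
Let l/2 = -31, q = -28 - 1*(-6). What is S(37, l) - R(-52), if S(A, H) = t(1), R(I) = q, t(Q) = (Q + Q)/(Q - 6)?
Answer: 108/5 ≈ 21.600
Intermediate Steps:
q = -22 (q = -28 + 6 = -22)
t(Q) = 2*Q/(-6 + Q) (t(Q) = (2*Q)/(-6 + Q) = 2*Q/(-6 + Q))
R(I) = -22
l = -62 (l = 2*(-31) = -62)
S(A, H) = -⅖ (S(A, H) = 2*1/(-6 + 1) = 2*1/(-5) = 2*1*(-⅕) = -⅖)
S(37, l) - R(-52) = -⅖ - 1*(-22) = -⅖ + 22 = 108/5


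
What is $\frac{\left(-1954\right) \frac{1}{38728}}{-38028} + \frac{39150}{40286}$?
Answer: $\frac{14414544488111}{14832785349456} \approx 0.9718$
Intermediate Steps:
$\frac{\left(-1954\right) \frac{1}{38728}}{-38028} + \frac{39150}{40286} = \left(-1954\right) \frac{1}{38728} \left(- \frac{1}{38028}\right) + 39150 \cdot \frac{1}{40286} = \left(- \frac{977}{19364}\right) \left(- \frac{1}{38028}\right) + \frac{19575}{20143} = \frac{977}{736374192} + \frac{19575}{20143} = \frac{14414544488111}{14832785349456}$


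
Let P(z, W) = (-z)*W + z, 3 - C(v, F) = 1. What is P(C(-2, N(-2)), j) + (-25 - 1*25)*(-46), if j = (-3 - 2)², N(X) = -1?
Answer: 2252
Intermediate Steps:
C(v, F) = 2 (C(v, F) = 3 - 1*1 = 3 - 1 = 2)
j = 25 (j = (-5)² = 25)
P(z, W) = z - W*z (P(z, W) = -W*z + z = z - W*z)
P(C(-2, N(-2)), j) + (-25 - 1*25)*(-46) = 2*(1 - 1*25) + (-25 - 1*25)*(-46) = 2*(1 - 25) + (-25 - 25)*(-46) = 2*(-24) - 50*(-46) = -48 + 2300 = 2252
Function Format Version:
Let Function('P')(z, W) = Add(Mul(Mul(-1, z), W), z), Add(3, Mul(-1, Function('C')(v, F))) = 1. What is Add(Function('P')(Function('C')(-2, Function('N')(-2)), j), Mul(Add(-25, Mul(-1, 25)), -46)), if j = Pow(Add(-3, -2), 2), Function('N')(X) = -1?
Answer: 2252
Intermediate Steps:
Function('C')(v, F) = 2 (Function('C')(v, F) = Add(3, Mul(-1, 1)) = Add(3, -1) = 2)
j = 25 (j = Pow(-5, 2) = 25)
Function('P')(z, W) = Add(z, Mul(-1, W, z)) (Function('P')(z, W) = Add(Mul(-1, W, z), z) = Add(z, Mul(-1, W, z)))
Add(Function('P')(Function('C')(-2, Function('N')(-2)), j), Mul(Add(-25, Mul(-1, 25)), -46)) = Add(Mul(2, Add(1, Mul(-1, 25))), Mul(Add(-25, Mul(-1, 25)), -46)) = Add(Mul(2, Add(1, -25)), Mul(Add(-25, -25), -46)) = Add(Mul(2, -24), Mul(-50, -46)) = Add(-48, 2300) = 2252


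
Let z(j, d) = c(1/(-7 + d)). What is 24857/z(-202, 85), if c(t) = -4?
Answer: -24857/4 ≈ -6214.3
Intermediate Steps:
z(j, d) = -4
24857/z(-202, 85) = 24857/(-4) = 24857*(-¼) = -24857/4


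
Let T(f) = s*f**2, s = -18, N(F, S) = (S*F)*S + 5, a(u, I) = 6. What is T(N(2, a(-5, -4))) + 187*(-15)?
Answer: -109527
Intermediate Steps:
N(F, S) = 5 + F*S**2 (N(F, S) = (F*S)*S + 5 = F*S**2 + 5 = 5 + F*S**2)
T(f) = -18*f**2
T(N(2, a(-5, -4))) + 187*(-15) = -18*(5 + 2*6**2)**2 + 187*(-15) = -18*(5 + 2*36)**2 - 2805 = -18*(5 + 72)**2 - 2805 = -18*77**2 - 2805 = -18*5929 - 2805 = -106722 - 2805 = -109527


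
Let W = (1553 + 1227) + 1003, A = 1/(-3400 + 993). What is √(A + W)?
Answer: 4*√1369835735/2407 ≈ 61.506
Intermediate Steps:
A = -1/2407 (A = 1/(-2407) = -1/2407 ≈ -0.00041546)
W = 3783 (W = 2780 + 1003 = 3783)
√(A + W) = √(-1/2407 + 3783) = √(9105680/2407) = 4*√1369835735/2407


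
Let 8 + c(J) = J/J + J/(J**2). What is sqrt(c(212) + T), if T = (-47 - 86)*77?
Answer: 215*I*sqrt(2491)/106 ≈ 101.23*I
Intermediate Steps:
c(J) = -7 + 1/J (c(J) = -8 + (J/J + J/(J**2)) = -8 + (1 + J/J**2) = -8 + (1 + 1/J) = -7 + 1/J)
T = -10241 (T = -133*77 = -10241)
sqrt(c(212) + T) = sqrt((-7 + 1/212) - 10241) = sqrt(-1483/212 - 10241) = sqrt(-2172575/212) = 215*I*sqrt(2491)/106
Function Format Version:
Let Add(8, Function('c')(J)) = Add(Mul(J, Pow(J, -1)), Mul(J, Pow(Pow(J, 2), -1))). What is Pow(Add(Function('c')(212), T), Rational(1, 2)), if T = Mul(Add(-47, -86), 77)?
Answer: Mul(Rational(215, 106), I, Pow(2491, Rational(1, 2))) ≈ Mul(101.23, I)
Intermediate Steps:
Function('c')(J) = Add(-7, Pow(J, -1)) (Function('c')(J) = Add(-8, Add(Mul(J, Pow(J, -1)), Mul(J, Pow(Pow(J, 2), -1)))) = Add(-8, Add(1, Mul(J, Pow(J, -2)))) = Add(-8, Add(1, Pow(J, -1))) = Add(-7, Pow(J, -1)))
T = -10241 (T = Mul(-133, 77) = -10241)
Pow(Add(Function('c')(212), T), Rational(1, 2)) = Pow(Add(Add(-7, Pow(212, -1)), -10241), Rational(1, 2)) = Pow(Add(Add(-7, Rational(1, 212)), -10241), Rational(1, 2)) = Pow(Add(Rational(-1483, 212), -10241), Rational(1, 2)) = Pow(Rational(-2172575, 212), Rational(1, 2)) = Mul(Rational(215, 106), I, Pow(2491, Rational(1, 2)))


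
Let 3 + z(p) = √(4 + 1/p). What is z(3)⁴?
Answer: (9 - √39)⁴/81 ≈ 0.71122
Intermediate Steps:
z(p) = -3 + √(4 + 1/p)
z(3)⁴ = (-3 + √(4 + 1/3))⁴ = (-3 + √(4 + ⅓))⁴ = (-3 + √(13/3))⁴ = (-3 + √39/3)⁴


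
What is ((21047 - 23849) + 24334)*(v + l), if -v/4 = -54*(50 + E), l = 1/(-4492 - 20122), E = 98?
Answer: 8471338538866/12307 ≈ 6.8833e+8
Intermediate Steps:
l = -1/24614 (l = 1/(-24614) = -1/24614 ≈ -4.0627e-5)
v = 31968 (v = -(-216)*(50 + 98) = -(-216)*148 = -4*(-7992) = 31968)
((21047 - 23849) + 24334)*(v + l) = ((21047 - 23849) + 24334)*(31968 - 1/24614) = (-2802 + 24334)*(786860351/24614) = 21532*(786860351/24614) = 8471338538866/12307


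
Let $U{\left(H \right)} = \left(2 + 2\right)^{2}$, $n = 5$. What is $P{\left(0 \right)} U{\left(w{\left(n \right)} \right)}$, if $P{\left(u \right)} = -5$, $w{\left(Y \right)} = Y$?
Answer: $-80$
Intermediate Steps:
$U{\left(H \right)} = 16$ ($U{\left(H \right)} = 4^{2} = 16$)
$P{\left(0 \right)} U{\left(w{\left(n \right)} \right)} = \left(-5\right) 16 = -80$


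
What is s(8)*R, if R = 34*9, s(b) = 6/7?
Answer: 1836/7 ≈ 262.29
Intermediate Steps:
s(b) = 6/7 (s(b) = 6*(1/7) = 6/7)
R = 306
s(8)*R = (6/7)*306 = 1836/7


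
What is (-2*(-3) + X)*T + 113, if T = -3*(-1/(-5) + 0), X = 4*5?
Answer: 487/5 ≈ 97.400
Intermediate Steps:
X = 20
T = -⅗ (T = -3*(-1*(-⅕) + 0) = -3*(⅕ + 0) = -3*⅕ = -⅗ ≈ -0.60000)
(-2*(-3) + X)*T + 113 = (-2*(-3) + 20)*(-⅗) + 113 = (6 + 20)*(-⅗) + 113 = 26*(-⅗) + 113 = -78/5 + 113 = 487/5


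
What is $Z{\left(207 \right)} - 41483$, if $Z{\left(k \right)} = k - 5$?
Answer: $-41281$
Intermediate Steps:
$Z{\left(k \right)} = -5 + k$ ($Z{\left(k \right)} = k - 5 = -5 + k$)
$Z{\left(207 \right)} - 41483 = \left(-5 + 207\right) - 41483 = 202 - 41483 = -41281$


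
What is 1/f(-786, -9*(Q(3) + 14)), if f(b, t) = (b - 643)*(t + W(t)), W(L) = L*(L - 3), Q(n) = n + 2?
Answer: -1/42274107 ≈ -2.3655e-8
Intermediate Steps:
Q(n) = 2 + n
W(L) = L*(-3 + L)
f(b, t) = (-643 + b)*(t + t*(-3 + t)) (f(b, t) = (b - 643)*(t + t*(-3 + t)) = (-643 + b)*(t + t*(-3 + t)))
1/f(-786, -9*(Q(3) + 14)) = 1/((-9*((2 + 3) + 14))*(1286 - 786 - (-5787)*((2 + 3) + 14) - 786*(-3 - 9*((2 + 3) + 14)))) = 1/((-9*(5 + 14))*(1286 - 786 - (-5787)*(5 + 14) - 786*(-3 - 9*(5 + 14)))) = 1/((-9*19)*(1286 - 786 - (-5787)*19 - 786*(-3 - 9*19))) = 1/(-171*(1286 - 786 - 643*(-171) - 786*(-3 - 171))) = 1/(-171*(1286 - 786 + 109953 - 786*(-174))) = 1/(-171*(1286 - 786 + 109953 + 136764)) = 1/(-171*247217) = 1/(-42274107) = -1/42274107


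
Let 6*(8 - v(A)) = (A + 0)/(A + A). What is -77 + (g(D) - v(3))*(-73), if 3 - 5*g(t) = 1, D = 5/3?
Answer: 28303/60 ≈ 471.72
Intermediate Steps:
v(A) = 95/12 (v(A) = 8 - (A + 0)/(6*(A + A)) = 8 - A/(6*(2*A)) = 8 - A*1/(2*A)/6 = 8 - 1/6*1/2 = 8 - 1/12 = 95/12)
D = 5/3 (D = 5*(1/3) = 5/3 ≈ 1.6667)
g(t) = 2/5 (g(t) = 3/5 - 1/5*1 = 3/5 - 1/5 = 2/5)
-77 + (g(D) - v(3))*(-73) = -77 + (2/5 - 1*95/12)*(-73) = -77 + (2/5 - 95/12)*(-73) = -77 - 451/60*(-73) = -77 + 32923/60 = 28303/60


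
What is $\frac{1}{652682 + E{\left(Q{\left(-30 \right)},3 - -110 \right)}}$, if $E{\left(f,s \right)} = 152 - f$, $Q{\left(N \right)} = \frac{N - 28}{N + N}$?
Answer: $\frac{30}{19584991} \approx 1.5318 \cdot 10^{-6}$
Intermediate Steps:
$Q{\left(N \right)} = \frac{-28 + N}{2 N}$
$\frac{1}{652682 + E{\left(Q{\left(-30 \right)},3 - -110 \right)}} = \frac{1}{652682 + \left(152 - \frac{-28 - 30}{2 \left(-30\right)}\right)} = \frac{1}{652682 + \left(152 - \frac{1}{2} \left(- \frac{1}{30}\right) \left(-58\right)\right)} = \frac{1}{652682 + \left(152 - \frac{29}{30}\right)} = \frac{1}{652682 + \frac{4531}{30}} = \frac{1}{\frac{19584991}{30}} = \frac{30}{19584991}$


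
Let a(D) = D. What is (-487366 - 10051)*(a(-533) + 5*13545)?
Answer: -33422443064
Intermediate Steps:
(-487366 - 10051)*(a(-533) + 5*13545) = (-487366 - 10051)*(-533 + 5*13545) = -497417*(-533 + 67725) = -497417*67192 = -33422443064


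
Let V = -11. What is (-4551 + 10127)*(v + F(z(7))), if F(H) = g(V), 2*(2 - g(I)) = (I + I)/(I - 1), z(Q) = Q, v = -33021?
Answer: -552357166/3 ≈ -1.8412e+8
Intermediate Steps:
g(I) = 2 - I/(-1 + I) (g(I) = 2 - (I + I)/(2*(I - 1)) = 2 - 2*I/(2*(-1 + I)) = 2 - I/(-1 + I))
F(H) = 13/12 (F(H) = (-2 - 11)/(-1 - 11) = -13/(-12) = -1/12*(-13) = 13/12)
(-4551 + 10127)*(v + F(z(7))) = (-4551 + 10127)*(-33021 + 13/12) = 5576*(-396239/12) = -552357166/3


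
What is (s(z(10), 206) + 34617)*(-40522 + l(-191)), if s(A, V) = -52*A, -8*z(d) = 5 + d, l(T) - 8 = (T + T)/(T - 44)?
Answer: -330496203516/235 ≈ -1.4064e+9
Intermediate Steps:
l(T) = 8 + 2*T/(-44 + T) (l(T) = 8 + (T + T)/(T - 44) = 8 + (2*T)/(-44 + T) = 8 + 2*T/(-44 + T))
z(d) = -5/8 - d/8 (z(d) = -(5 + d)/8 = -5/8 - d/8)
(s(z(10), 206) + 34617)*(-40522 + l(-191)) = (-52*(-5/8 - 1/8*10) + 34617)*(-40522 + 2*(-176 + 5*(-191))/(-44 - 191)) = (-52*(-5/8 - 5/4) + 34617)*(-40522 + 2*(-176 - 955)/(-235)) = (-52*(-15/8) + 34617)*(-40522 + 2*(-1/235)*(-1131)) = (195/2 + 34617)*(-40522 + 2262/235) = (69429/2)*(-9520408/235) = -330496203516/235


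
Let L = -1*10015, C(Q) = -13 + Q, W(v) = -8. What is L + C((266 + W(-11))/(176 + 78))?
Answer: -1273427/127 ≈ -10027.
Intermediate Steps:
L = -10015
L + C((266 + W(-11))/(176 + 78)) = -10015 + (-13 + (266 - 8)/(176 + 78)) = -10015 + (-13 + 258/254) = -10015 + (-13 + 258*(1/254)) = -10015 + (-13 + 129/127) = -10015 - 1522/127 = -1273427/127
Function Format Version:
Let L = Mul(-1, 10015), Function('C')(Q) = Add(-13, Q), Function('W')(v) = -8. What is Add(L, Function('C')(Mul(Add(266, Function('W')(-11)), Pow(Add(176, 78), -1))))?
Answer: Rational(-1273427, 127) ≈ -10027.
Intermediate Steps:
L = -10015
Add(L, Function('C')(Mul(Add(266, Function('W')(-11)), Pow(Add(176, 78), -1)))) = Add(-10015, Add(-13, Mul(Add(266, -8), Pow(Add(176, 78), -1)))) = Add(-10015, Add(-13, Mul(258, Pow(254, -1)))) = Add(-10015, Add(-13, Mul(258, Rational(1, 254)))) = Add(-10015, Add(-13, Rational(129, 127))) = Add(-10015, Rational(-1522, 127)) = Rational(-1273427, 127)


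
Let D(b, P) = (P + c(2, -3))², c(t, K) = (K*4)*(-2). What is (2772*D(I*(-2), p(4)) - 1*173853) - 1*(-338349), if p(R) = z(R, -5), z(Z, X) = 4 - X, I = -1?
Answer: 3183204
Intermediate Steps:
p(R) = 9 (p(R) = 4 - 1*(-5) = 4 + 5 = 9)
c(t, K) = -8*K (c(t, K) = (4*K)*(-2) = -8*K)
D(b, P) = (24 + P)² (D(b, P) = (P - 8*(-3))² = (P + 24)² = (24 + P)²)
(2772*D(I*(-2), p(4)) - 1*173853) - 1*(-338349) = (2772*(24 + 9)² - 1*173853) - 1*(-338349) = (2772*33² - 173853) + 338349 = (2772*1089 - 173853) + 338349 = (3018708 - 173853) + 338349 = 2844855 + 338349 = 3183204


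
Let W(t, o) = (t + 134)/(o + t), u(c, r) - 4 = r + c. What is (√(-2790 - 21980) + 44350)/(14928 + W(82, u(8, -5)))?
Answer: 1973575/664404 + 89*I*√24770/1328808 ≈ 2.9704 + 0.010541*I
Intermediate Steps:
u(c, r) = 4 + c + r (u(c, r) = 4 + (r + c) = 4 + (c + r) = 4 + c + r)
W(t, o) = (134 + t)/(o + t)
(√(-2790 - 21980) + 44350)/(14928 + W(82, u(8, -5))) = (√(-2790 - 21980) + 44350)/(14928 + (134 + 82)/((4 + 8 - 5) + 82)) = (√(-24770) + 44350)/(14928 + 216/(7 + 82)) = (I*√24770 + 44350)/(14928 + 216/89) = (44350 + I*√24770)/(14928 + (1/89)*216) = (44350 + I*√24770)/(14928 + 216/89) = (44350 + I*√24770)/(1328808/89) = (44350 + I*√24770)*(89/1328808) = 1973575/664404 + 89*I*√24770/1328808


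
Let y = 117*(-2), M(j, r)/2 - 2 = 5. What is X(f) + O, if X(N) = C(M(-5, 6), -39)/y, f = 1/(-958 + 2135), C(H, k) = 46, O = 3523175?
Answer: 412211452/117 ≈ 3.5232e+6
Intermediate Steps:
M(j, r) = 14 (M(j, r) = 4 + 2*5 = 4 + 10 = 14)
f = 1/1177 ≈ 0.00084962
y = -234
X(N) = -23/117 (X(N) = 46/(-234) = 46*(-1/234) = -23/117)
X(f) + O = -23/117 + 3523175 = 412211452/117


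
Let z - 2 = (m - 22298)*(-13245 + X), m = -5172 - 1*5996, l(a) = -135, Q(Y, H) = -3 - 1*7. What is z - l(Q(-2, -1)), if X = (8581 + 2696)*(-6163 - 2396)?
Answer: 3230576323145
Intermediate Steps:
Q(Y, H) = -10 (Q(Y, H) = -3 - 7 = -10)
X = -96519843 (X = 11277*(-8559) = -96519843)
m = -11168 (m = -5172 - 5996 = -11168)
z = 3230576323010 (z = 2 + (-11168 - 22298)*(-13245 - 96519843) = 2 - 33466*(-96533088) = 2 + 3230576323008 = 3230576323010)
z - l(Q(-2, -1)) = 3230576323010 - 1*(-135) = 3230576323010 + 135 = 3230576323145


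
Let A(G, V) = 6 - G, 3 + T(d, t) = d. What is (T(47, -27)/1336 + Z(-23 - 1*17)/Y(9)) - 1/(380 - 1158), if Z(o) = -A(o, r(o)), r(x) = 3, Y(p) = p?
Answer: -2968291/584667 ≈ -5.0769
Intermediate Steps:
T(d, t) = -3 + d
Z(o) = -6 + o (Z(o) = -(6 - o) = -6 + o)
(T(47, -27)/1336 + Z(-23 - 1*17)/Y(9)) - 1/(380 - 1158) = ((-3 + 47)/1336 + (-6 + (-23 - 1*17))/9) - 1/(380 - 1158) = (44*(1/1336) + (-6 + (-23 - 17))*(⅑)) - 1/(-778) = (11/334 + (-6 - 40)*(⅑)) - 1*(-1/778) = (11/334 - 46*⅑) + 1/778 = (11/334 - 46/9) + 1/778 = -15265/3006 + 1/778 = -2968291/584667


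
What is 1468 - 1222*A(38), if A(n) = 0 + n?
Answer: -44968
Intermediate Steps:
A(n) = n
1468 - 1222*A(38) = 1468 - 1222*38 = 1468 - 46436 = -44968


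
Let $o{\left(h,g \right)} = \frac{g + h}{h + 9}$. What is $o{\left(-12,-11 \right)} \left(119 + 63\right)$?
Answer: $\frac{4186}{3} \approx 1395.3$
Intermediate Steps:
$o{\left(h,g \right)} = \frac{g + h}{9 + h}$
$o{\left(-12,-11 \right)} \left(119 + 63\right) = \frac{-11 - 12}{9 - 12} \left(119 + 63\right) = \frac{1}{-3} \left(-23\right) 182 = \left(- \frac{1}{3}\right) \left(-23\right) 182 = \frac{23}{3} \cdot 182 = \frac{4186}{3}$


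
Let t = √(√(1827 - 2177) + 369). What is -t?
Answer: -√(369 + 5*I*√14) ≈ -19.216 - 0.4868*I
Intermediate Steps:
t = √(369 + 5*I*√14) (t = √(√(-350) + 369) = √(5*I*√14 + 369) = √(369 + 5*I*√14) ≈ 19.216 + 0.4868*I)
-t = -√(369 + 5*I*√14)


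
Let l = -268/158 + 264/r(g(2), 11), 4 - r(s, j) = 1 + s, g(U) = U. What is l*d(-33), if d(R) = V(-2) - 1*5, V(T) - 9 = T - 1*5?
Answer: -62166/79 ≈ -786.91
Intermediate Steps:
r(s, j) = 3 - s (r(s, j) = 4 - (1 + s) = 4 + (-1 - s) = 3 - s)
V(T) = 4 + T (V(T) = 9 + (T - 1*5) = 9 + (T - 5) = 9 + (-5 + T) = 4 + T)
d(R) = -3 (d(R) = (4 - 2) - 1*5 = 2 - 5 = -3)
l = 20722/79 (l = -268/158 + 264/(3 - 1*2) = -268*1/158 + 264/(3 - 2) = -134/79 + 264/1 = -134/79 + 264*1 = -134/79 + 264 = 20722/79 ≈ 262.30)
l*d(-33) = (20722/79)*(-3) = -62166/79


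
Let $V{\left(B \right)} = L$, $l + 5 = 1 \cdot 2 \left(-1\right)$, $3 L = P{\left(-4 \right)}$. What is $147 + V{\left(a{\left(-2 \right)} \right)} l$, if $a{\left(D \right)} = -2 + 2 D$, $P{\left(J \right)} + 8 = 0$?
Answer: $\frac{497}{3} \approx 165.67$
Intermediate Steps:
$P{\left(J \right)} = -8$ ($P{\left(J \right)} = -8 + 0 = -8$)
$L = - \frac{8}{3}$ ($L = \frac{1}{3} \left(-8\right) = - \frac{8}{3} \approx -2.6667$)
$l = -7$ ($l = -5 + 1 \cdot 2 \left(-1\right) = -5 + 2 \left(-1\right) = -5 - 2 = -7$)
$V{\left(B \right)} = - \frac{8}{3}$
$147 + V{\left(a{\left(-2 \right)} \right)} l = 147 - - \frac{56}{3} = 147 + \frac{56}{3} = \frac{497}{3}$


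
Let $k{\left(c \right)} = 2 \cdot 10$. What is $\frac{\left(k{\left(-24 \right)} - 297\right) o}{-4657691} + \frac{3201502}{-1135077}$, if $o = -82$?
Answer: $- \frac{14937389190860}{5286837927207} \approx -2.8254$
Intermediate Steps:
$k{\left(c \right)} = 20$
$\frac{\left(k{\left(-24 \right)} - 297\right) o}{-4657691} + \frac{3201502}{-1135077} = \frac{\left(20 - 297\right) \left(-82\right)}{-4657691} + \frac{3201502}{-1135077} = \left(-277\right) \left(-82\right) \left(- \frac{1}{4657691}\right) + 3201502 \left(- \frac{1}{1135077}\right) = 22714 \left(- \frac{1}{4657691}\right) - \frac{3201502}{1135077} = - \frac{22714}{4657691} - \frac{3201502}{1135077} = - \frac{14937389190860}{5286837927207}$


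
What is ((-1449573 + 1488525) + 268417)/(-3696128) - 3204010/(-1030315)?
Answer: 2305148836409/761635224064 ≈ 3.0266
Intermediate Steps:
((-1449573 + 1488525) + 268417)/(-3696128) - 3204010/(-1030315) = (38952 + 268417)*(-1/3696128) - 3204010*(-1/1030315) = 307369*(-1/3696128) + 640802/206063 = -307369/3696128 + 640802/206063 = 2305148836409/761635224064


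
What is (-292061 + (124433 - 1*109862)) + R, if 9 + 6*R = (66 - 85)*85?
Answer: -833282/3 ≈ -2.7776e+5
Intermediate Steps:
R = -812/3 (R = -3/2 + ((66 - 85)*85)/6 = -3/2 + (-19*85)/6 = -3/2 + (⅙)*(-1615) = -3/2 - 1615/6 = -812/3 ≈ -270.67)
(-292061 + (124433 - 1*109862)) + R = (-292061 + (124433 - 1*109862)) - 812/3 = (-292061 + (124433 - 109862)) - 812/3 = (-292061 + 14571) - 812/3 = -277490 - 812/3 = -833282/3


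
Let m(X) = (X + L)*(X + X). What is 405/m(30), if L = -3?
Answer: ¼ ≈ 0.25000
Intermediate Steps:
m(X) = 2*X*(-3 + X) (m(X) = (X - 3)*(X + X) = (-3 + X)*(2*X) = 2*X*(-3 + X))
405/m(30) = 405/((2*30*(-3 + 30))) = 405/((2*30*27)) = 405/1620 = 405*(1/1620) = ¼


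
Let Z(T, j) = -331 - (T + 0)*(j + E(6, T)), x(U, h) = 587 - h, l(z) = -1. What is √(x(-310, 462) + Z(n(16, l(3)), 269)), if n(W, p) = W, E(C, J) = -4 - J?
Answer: I*√4190 ≈ 64.73*I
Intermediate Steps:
Z(T, j) = -331 - T*(-4 + j - T) (Z(T, j) = -331 - (T + 0)*(j + (-4 - T)) = -331 - T*(-4 + j - T))
√(x(-310, 462) + Z(n(16, l(3)), 269)) = √((587 - 1*462) + (-331 + 16*(4 + 16) - 1*16*269)) = √((587 - 462) + (-331 + 16*20 - 4304)) = √(125 + (-331 + 320 - 4304)) = √(125 - 4315) = √(-4190) = I*√4190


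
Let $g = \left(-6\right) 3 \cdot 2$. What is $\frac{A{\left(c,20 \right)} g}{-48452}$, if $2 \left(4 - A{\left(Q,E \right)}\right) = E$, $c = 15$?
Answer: $- \frac{54}{12113} \approx -0.004458$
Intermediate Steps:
$A{\left(Q,E \right)} = 4 - \frac{E}{2}$
$g = -36$ ($g = \left(-18\right) 2 = -36$)
$\frac{A{\left(c,20 \right)} g}{-48452} = \frac{\left(4 - 10\right) \left(-36\right)}{-48452} = \left(4 - 10\right) \left(-36\right) \left(- \frac{1}{48452}\right) = \left(-6\right) \left(-36\right) \left(- \frac{1}{48452}\right) = 216 \left(- \frac{1}{48452}\right) = - \frac{54}{12113}$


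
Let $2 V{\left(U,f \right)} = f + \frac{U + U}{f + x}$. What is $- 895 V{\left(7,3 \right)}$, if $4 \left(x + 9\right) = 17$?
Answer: $\frac{4475}{2} \approx 2237.5$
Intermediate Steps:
$x = - \frac{19}{4}$ ($x = -9 + \frac{1}{4} \cdot 17 = -9 + \frac{17}{4} = - \frac{19}{4} \approx -4.75$)
$V{\left(U,f \right)} = \frac{f}{2} + \frac{U}{- \frac{19}{4} + f}$ ($V{\left(U,f \right)} = \frac{f + \frac{U + U}{f - \frac{19}{4}}}{2} = \frac{f + \frac{2 U}{- \frac{19}{4} + f}}{2} = \frac{f}{2} + \frac{U}{- \frac{19}{4} + f}$)
$- 895 V{\left(7,3 \right)} = - 895 \frac{\left(-19\right) 3 + 4 \cdot 3^{2} + 8 \cdot 7}{2 \left(-19 + 4 \cdot 3\right)} = - 895 \frac{-57 + 4 \cdot 9 + 56}{2 \left(-19 + 12\right)} = - 895 \frac{-57 + 36 + 56}{2 \left(-7\right)} = - 895 \cdot \frac{1}{2} \left(- \frac{1}{7}\right) 35 = \left(-895\right) \left(- \frac{5}{2}\right) = \frac{4475}{2}$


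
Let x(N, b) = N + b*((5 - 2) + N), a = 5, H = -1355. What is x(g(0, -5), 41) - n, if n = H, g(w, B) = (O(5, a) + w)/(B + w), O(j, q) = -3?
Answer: 7516/5 ≈ 1503.2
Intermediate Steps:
g(w, B) = (-3 + w)/(B + w)
x(N, b) = N + b*(3 + N)
n = -1355
x(g(0, -5), 41) - n = ((-3 + 0)/(-5 + 0) + 3*41 + ((-3 + 0)/(-5 + 0))*41) - 1*(-1355) = (-3/(-5) + 123 + (-3/(-5))*41) + 1355 = (-⅕*(-3) + 123 - ⅕*(-3)*41) + 1355 = (⅗ + 123 + (⅗)*41) + 1355 = (⅗ + 123 + 123/5) + 1355 = 741/5 + 1355 = 7516/5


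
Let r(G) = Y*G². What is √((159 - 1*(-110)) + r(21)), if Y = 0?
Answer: √269 ≈ 16.401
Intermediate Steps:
r(G) = 0 (r(G) = 0*G² = 0)
√((159 - 1*(-110)) + r(21)) = √((159 - 1*(-110)) + 0) = √((159 + 110) + 0) = √(269 + 0) = √269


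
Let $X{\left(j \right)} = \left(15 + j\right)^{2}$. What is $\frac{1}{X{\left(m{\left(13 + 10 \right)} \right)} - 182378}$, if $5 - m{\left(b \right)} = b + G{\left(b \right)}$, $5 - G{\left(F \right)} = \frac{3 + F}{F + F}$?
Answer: $- \frac{529}{96448721} \approx -5.4848 \cdot 10^{-6}$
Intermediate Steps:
$G{\left(F \right)} = 5 - \frac{3 + F}{2 F}$ ($G{\left(F \right)} = 5 - \frac{3 + F}{F + F} = 5 - \frac{3 + F}{2 F}$)
$m{\left(b \right)} = 5 - b - \frac{3 \left(-1 + 3 b\right)}{2 b}$ ($m{\left(b \right)} = 5 - \left(b + \frac{3 \left(-1 + 3 b\right)}{2 b}\right) = 5 - b - \frac{3 \left(-1 + 3 b\right)}{2 b}$)
$\frac{1}{X{\left(m{\left(13 + 10 \right)} \right)} - 182378} = \frac{1}{\left(15 + \left(\frac{1}{2} - \left(13 + 10\right) + \frac{3}{2 \left(13 + 10\right)}\right)\right)^{2} - 182378} = \frac{1}{\left(15 + \left(\frac{1}{2} - 23 + \frac{3}{2 \cdot 23}\right)\right)^{2} - 182378} = \frac{1}{\left(15 + \left(\frac{1}{2} - 23 + \frac{3}{2} \cdot \frac{1}{23}\right)\right)^{2} - 182378} = \frac{1}{\left(15 + \left(\frac{1}{2} - 23 + \frac{3}{46}\right)\right)^{2} - 182378} = \frac{1}{\left(15 - \frac{516}{23}\right)^{2} - 182378} = \frac{1}{\left(- \frac{171}{23}\right)^{2} - 182378} = \frac{1}{\frac{29241}{529} - 182378} = \frac{1}{- \frac{96448721}{529}} = - \frac{529}{96448721}$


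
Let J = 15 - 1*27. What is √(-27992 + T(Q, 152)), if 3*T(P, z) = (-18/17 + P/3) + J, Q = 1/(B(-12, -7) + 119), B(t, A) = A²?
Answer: I*√513807422646/4284 ≈ 167.32*I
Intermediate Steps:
J = -12 (J = 15 - 27 = -12)
Q = 1/168 (Q = 1/((-7)² + 119) = 1/(49 + 119) = 1/168 ≈ 0.0059524)
T(P, z) = -74/17 + P/9 (T(P, z) = ((-18/17 + P/3) - 12)/3 = (-222/17 + P/3)/3 = -74/17 + P/9)
√(-27992 + T(Q, 152)) = √(-27992 + (-74/17 + (⅑)*(1/168))) = √(-27992 + (-74/17 + 1/1512)) = √(-27992 - 111871/25704) = √(-719618239/25704) = I*√513807422646/4284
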